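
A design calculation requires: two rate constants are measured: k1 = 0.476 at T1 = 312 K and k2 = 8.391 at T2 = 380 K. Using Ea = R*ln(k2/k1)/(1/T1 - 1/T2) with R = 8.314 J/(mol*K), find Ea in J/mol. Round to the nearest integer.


Ea = R * ln(k2/k1) / (1/T1 - 1/T2)
ln(k2/k1) = ln(8.391/0.476) = 2.8694971
1/T1 - 1/T2 = 1/312 - 1/380 = 0.000573549258
Ea = 8.314 * 2.8694971 / 0.000573549258
Ea = 41595 J/mol


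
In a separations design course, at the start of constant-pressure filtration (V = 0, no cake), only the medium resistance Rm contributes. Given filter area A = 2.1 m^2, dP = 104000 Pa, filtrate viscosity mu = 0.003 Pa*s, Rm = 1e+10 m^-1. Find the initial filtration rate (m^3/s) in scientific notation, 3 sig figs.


rate = A * dP / (mu * Rm)
rate = 2.1 * 104000 / (0.003 * 1e+10)
rate = 218400.0 / 3.000e+07
rate = 7.28e-03 m^3/s


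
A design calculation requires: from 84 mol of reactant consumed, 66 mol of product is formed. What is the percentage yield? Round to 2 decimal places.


Yield = (moles product / moles consumed) * 100%
Yield = (66 / 84) * 100
Yield = 0.7857 * 100
Yield = 78.57%


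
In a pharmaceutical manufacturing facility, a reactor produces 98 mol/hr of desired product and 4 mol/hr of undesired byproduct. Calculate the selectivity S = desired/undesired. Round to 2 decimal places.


S = desired product rate / undesired product rate
S = 98 / 4
S = 24.50


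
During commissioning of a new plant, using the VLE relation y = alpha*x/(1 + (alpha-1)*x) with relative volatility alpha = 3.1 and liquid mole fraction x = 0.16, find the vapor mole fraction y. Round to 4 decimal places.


y = alpha*x / (1 + (alpha-1)*x)
y = 3.1*0.16 / (1 + (3.1-1)*0.16)
y = 0.496 / (1 + 0.336)
y = 0.496 / 1.336
y = 0.3713


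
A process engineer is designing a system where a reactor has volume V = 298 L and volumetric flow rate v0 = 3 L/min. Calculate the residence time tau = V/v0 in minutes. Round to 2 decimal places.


tau = V / v0
tau = 298 / 3
tau = 99.33 min


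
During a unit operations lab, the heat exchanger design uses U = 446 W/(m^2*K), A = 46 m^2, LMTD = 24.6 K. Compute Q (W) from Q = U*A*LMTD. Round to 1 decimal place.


Q = U * A * LMTD
Q = 446 * 46 * 24.6
Q = 504693.6 W


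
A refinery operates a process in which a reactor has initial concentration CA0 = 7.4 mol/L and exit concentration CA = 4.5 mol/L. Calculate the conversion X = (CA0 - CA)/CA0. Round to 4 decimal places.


X = (CA0 - CA) / CA0
X = (7.4 - 4.5) / 7.4
X = 2.9 / 7.4
X = 0.3919


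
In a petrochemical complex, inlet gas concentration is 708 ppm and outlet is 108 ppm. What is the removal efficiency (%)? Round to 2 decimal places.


Efficiency = (G_in - G_out) / G_in * 100%
Efficiency = (708 - 108) / 708 * 100
Efficiency = 600 / 708 * 100
Efficiency = 84.75%


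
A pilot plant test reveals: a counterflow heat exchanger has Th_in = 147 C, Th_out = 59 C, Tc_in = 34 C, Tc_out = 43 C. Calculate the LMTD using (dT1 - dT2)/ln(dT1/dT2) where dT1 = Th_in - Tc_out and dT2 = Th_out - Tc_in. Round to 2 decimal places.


dT1 = Th_in - Tc_out = 147 - 43 = 104
dT2 = Th_out - Tc_in = 59 - 34 = 25
LMTD = (dT1 - dT2) / ln(dT1/dT2)
LMTD = (104 - 25) / ln(104/25)
LMTD = 55.42 K


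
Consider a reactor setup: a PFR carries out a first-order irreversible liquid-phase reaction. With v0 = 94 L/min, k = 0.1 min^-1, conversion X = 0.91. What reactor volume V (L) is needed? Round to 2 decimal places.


V = (v0/k) * ln(1/(1-X))
V = (94/0.1) * ln(1/(1-0.91))
V = 940.0 * ln(11.111111)
V = 940.0 * 2.407946
V = 2263.47 L


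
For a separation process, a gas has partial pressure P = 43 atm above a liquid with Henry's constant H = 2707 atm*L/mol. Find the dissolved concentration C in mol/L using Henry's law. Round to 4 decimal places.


C = P / H
C = 43 / 2707
C = 0.0159 mol/L


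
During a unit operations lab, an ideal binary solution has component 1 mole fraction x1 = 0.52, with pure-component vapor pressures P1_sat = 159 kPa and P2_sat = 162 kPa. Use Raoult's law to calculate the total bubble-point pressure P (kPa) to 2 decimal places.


P = x1*P1_sat + x2*P2_sat
x2 = 1 - x1 = 1 - 0.52 = 0.48
P = 0.52*159 + 0.48*162
P = 82.68 + 77.76
P = 160.44 kPa


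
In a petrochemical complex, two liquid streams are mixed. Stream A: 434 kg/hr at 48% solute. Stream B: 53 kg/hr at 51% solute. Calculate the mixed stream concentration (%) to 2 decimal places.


Mass balance on solute: F1*x1 + F2*x2 = F3*x3
F3 = F1 + F2 = 434 + 53 = 487 kg/hr
x3 = (F1*x1 + F2*x2)/F3
x3 = (434*0.48 + 53*0.51) / 487
x3 = 48.33%


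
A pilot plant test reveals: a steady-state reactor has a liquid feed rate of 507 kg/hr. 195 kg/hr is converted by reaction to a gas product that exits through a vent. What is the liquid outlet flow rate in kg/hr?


Steady-state mass balance on the main outlet: F_out = F_in - F_removed
F_out = 507 - 195
F_out = 312 kg/hr


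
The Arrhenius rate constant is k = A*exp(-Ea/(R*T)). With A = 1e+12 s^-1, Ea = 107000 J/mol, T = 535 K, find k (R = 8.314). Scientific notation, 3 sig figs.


k = A * exp(-Ea/(R*T))
k = 1e+12 * exp(-107000 / (8.314 * 535))
k = 1e+12 * exp(-24.055809)
k = 3.57e+01


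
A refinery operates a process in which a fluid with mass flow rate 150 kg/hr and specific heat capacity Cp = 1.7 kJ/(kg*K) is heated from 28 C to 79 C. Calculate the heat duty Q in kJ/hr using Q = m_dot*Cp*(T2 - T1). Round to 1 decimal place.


Q = m_dot * Cp * (T2 - T1)
Q = 150 * 1.7 * (79 - 28)
Q = 150 * 1.7 * 51
Q = 13005.0 kJ/hr


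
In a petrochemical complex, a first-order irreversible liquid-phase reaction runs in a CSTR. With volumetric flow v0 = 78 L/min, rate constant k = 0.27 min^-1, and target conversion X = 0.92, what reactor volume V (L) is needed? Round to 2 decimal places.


V = v0 * X / (k * (1 - X))
V = 78 * 0.92 / (0.27 * (1 - 0.92))
V = 71.76 / (0.27 * 0.08)
V = 71.76 / 0.0216
V = 3322.22 L


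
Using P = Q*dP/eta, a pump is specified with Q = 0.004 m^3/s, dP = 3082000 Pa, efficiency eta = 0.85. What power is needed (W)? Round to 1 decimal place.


P = Q * dP / eta
P = 0.004 * 3082000 / 0.85
P = 12328.0 / 0.85
P = 14503.5 W


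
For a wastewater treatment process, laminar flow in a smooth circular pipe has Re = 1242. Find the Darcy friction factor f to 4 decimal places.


f = 64 / Re
f = 64 / 1242
f = 0.0515


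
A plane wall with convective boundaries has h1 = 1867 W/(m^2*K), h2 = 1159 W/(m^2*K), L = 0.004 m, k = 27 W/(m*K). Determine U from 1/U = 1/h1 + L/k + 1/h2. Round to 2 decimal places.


1/U = 1/h1 + L/k + 1/h2
1/U = 1/1867 + 0.004/27 + 1/1159
1/U = 0.0005356186 + 0.0001481481 + 0.0008628128
1/U = 0.0015465795
U = 646.59 W/(m^2*K)


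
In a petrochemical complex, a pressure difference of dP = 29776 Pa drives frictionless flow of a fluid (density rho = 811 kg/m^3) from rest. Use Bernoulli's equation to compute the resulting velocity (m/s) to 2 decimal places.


v = sqrt(2*dP/rho)
v = sqrt(2*29776/811)
v = sqrt(73.430333)
v = 8.57 m/s


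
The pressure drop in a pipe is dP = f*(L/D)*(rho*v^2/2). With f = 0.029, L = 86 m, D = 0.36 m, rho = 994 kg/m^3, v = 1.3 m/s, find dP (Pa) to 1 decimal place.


dP = f * (L/D) * (rho*v^2/2)
dP = 0.029 * (86/0.36) * (994*1.3^2/2)
L/D = 238.88888889
rho*v^2/2 = 994*1.69/2 = 839.93
dP = 0.029 * 238.88888889 * 839.93
dP = 5818.8 Pa


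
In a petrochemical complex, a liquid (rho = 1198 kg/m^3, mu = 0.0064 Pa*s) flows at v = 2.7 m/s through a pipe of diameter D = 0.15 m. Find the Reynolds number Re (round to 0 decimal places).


Re = rho * v * D / mu
Re = 1198 * 2.7 * 0.15 / 0.0064
Re = 485.19 / 0.0064
Re = 75811


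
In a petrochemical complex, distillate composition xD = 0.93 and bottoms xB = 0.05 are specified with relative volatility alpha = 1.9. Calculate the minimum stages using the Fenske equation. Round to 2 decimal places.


N_min = ln((xD*(1-xB))/(xB*(1-xD))) / ln(alpha)
Numerator inside ln: 0.8835 / 0.0035 = 252.428571
ln(252.428571) = 5.531128
ln(alpha) = ln(1.9) = 0.641854
N_min = 5.531128 / 0.641854 = 8.62


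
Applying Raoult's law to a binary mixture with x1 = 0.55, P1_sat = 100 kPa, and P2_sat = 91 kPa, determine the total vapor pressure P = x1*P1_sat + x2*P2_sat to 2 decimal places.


P = x1*P1_sat + x2*P2_sat
x2 = 1 - x1 = 1 - 0.55 = 0.45
P = 0.55*100 + 0.45*91
P = 55.0 + 40.95
P = 95.95 kPa


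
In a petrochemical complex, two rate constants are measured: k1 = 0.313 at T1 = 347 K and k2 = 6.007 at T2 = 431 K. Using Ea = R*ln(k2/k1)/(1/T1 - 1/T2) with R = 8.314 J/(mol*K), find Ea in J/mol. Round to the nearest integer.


Ea = R * ln(k2/k1) / (1/T1 - 1/T2)
ln(k2/k1) = ln(6.007/0.313) = 2.9544775
1/T1 - 1/T2 = 1/347 - 1/431 = 0.000561658766
Ea = 8.314 * 2.9544775 / 0.000561658766
Ea = 43734 J/mol


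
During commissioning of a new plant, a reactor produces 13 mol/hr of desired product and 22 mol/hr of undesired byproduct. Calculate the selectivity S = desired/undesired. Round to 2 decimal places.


S = desired product rate / undesired product rate
S = 13 / 22
S = 0.59


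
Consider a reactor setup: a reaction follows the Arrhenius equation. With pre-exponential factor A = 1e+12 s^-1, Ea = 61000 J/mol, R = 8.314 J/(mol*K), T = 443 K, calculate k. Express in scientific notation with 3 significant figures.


k = A * exp(-Ea/(R*T))
k = 1e+12 * exp(-61000 / (8.314 * 443))
k = 1e+12 * exp(-16.562126)
k = 6.41e+04


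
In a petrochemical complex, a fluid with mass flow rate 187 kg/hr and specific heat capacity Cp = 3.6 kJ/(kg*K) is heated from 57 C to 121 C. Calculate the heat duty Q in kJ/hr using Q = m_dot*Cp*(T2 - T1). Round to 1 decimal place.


Q = m_dot * Cp * (T2 - T1)
Q = 187 * 3.6 * (121 - 57)
Q = 187 * 3.6 * 64
Q = 43084.8 kJ/hr


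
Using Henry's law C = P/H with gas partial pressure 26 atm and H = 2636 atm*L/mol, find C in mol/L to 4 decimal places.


C = P / H
C = 26 / 2636
C = 0.0099 mol/L


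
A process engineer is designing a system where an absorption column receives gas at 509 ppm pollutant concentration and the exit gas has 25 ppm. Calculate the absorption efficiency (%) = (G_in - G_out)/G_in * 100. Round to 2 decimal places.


Efficiency = (G_in - G_out) / G_in * 100%
Efficiency = (509 - 25) / 509 * 100
Efficiency = 484 / 509 * 100
Efficiency = 95.09%


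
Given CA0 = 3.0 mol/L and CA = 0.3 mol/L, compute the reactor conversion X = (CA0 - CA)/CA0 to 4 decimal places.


X = (CA0 - CA) / CA0
X = (3.0 - 0.3) / 3.0
X = 2.7 / 3.0
X = 0.9000


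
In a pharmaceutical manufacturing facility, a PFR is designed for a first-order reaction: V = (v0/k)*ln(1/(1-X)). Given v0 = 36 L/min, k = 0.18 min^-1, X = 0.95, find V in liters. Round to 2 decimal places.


V = (v0/k) * ln(1/(1-X))
V = (36/0.18) * ln(1/(1-0.95))
V = 200.0 * ln(20.0)
V = 200.0 * 2.995732
V = 599.15 L


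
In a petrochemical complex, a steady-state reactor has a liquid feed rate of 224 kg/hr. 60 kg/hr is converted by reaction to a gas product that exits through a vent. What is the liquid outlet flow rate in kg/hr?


Steady-state mass balance on the main outlet: F_out = F_in - F_removed
F_out = 224 - 60
F_out = 164 kg/hr


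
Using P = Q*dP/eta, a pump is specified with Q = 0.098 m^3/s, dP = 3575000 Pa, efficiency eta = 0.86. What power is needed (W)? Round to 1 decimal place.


P = Q * dP / eta
P = 0.098 * 3575000 / 0.86
P = 350350.0 / 0.86
P = 407383.7 W


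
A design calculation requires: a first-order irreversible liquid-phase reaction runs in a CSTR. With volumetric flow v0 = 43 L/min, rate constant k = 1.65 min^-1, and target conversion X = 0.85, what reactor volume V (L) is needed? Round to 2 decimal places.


V = v0 * X / (k * (1 - X))
V = 43 * 0.85 / (1.65 * (1 - 0.85))
V = 36.55 / (1.65 * 0.15)
V = 36.55 / 0.2475
V = 147.68 L


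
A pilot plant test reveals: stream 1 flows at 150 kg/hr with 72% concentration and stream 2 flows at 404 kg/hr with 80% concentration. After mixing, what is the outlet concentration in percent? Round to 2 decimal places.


Mass balance on solute: F1*x1 + F2*x2 = F3*x3
F3 = F1 + F2 = 150 + 404 = 554 kg/hr
x3 = (F1*x1 + F2*x2)/F3
x3 = (150*0.72 + 404*0.8) / 554
x3 = 77.83%


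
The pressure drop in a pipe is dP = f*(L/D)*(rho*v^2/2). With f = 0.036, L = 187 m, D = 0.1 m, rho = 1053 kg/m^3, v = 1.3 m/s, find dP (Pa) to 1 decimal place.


dP = f * (L/D) * (rho*v^2/2)
dP = 0.036 * (187/0.1) * (1053*1.3^2/2)
L/D = 1870.0
rho*v^2/2 = 1053*1.69/2 = 889.785
dP = 0.036 * 1870.0 * 889.785
dP = 59900.3 Pa


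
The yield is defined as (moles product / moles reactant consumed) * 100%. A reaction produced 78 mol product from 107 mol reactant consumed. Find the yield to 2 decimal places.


Yield = (moles product / moles consumed) * 100%
Yield = (78 / 107) * 100
Yield = 0.729 * 100
Yield = 72.90%


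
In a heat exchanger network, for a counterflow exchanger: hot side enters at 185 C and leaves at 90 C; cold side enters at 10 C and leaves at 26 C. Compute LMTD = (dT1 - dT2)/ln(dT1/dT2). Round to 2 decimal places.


dT1 = Th_in - Tc_out = 185 - 26 = 159
dT2 = Th_out - Tc_in = 90 - 10 = 80
LMTD = (dT1 - dT2) / ln(dT1/dT2)
LMTD = (159 - 80) / ln(159/80)
LMTD = 115.01 K


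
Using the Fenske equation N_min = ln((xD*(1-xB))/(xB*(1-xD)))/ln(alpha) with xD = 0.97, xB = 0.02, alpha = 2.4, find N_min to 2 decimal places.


N_min = ln((xD*(1-xB))/(xB*(1-xD))) / ln(alpha)
Numerator inside ln: 0.9506 / 0.0006 = 1584.333333
ln(1584.333333) = 7.367919
ln(alpha) = ln(2.4) = 0.875469
N_min = 7.367919 / 0.875469 = 8.42


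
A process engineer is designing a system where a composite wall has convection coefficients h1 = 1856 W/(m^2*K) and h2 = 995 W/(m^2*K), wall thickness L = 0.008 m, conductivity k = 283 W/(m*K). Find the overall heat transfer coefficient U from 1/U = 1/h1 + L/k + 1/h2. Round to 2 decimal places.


1/U = 1/h1 + L/k + 1/h2
1/U = 1/1856 + 0.008/283 + 1/995
1/U = 0.0005387931 + 2.82686e-05 + 0.0010050251
1/U = 0.0015720868
U = 636.10 W/(m^2*K)


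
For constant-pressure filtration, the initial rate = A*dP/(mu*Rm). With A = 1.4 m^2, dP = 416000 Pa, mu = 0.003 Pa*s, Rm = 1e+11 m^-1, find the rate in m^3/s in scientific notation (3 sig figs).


rate = A * dP / (mu * Rm)
rate = 1.4 * 416000 / (0.003 * 1e+11)
rate = 582400.0 / 3.000e+08
rate = 1.94e-03 m^3/s


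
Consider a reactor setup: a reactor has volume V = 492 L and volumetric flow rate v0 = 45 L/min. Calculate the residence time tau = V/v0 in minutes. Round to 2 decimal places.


tau = V / v0
tau = 492 / 45
tau = 10.93 min


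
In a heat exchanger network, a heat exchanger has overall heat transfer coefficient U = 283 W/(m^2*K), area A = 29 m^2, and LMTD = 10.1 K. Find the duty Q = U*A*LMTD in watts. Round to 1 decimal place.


Q = U * A * LMTD
Q = 283 * 29 * 10.1
Q = 82890.7 W


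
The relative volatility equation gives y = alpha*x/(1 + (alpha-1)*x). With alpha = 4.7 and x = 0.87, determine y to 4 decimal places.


y = alpha*x / (1 + (alpha-1)*x)
y = 4.7*0.87 / (1 + (4.7-1)*0.87)
y = 4.089 / (1 + 3.219)
y = 4.089 / 4.219
y = 0.9692


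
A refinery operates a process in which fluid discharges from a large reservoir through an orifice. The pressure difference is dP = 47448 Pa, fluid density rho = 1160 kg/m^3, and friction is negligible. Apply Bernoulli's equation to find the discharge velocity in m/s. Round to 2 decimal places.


v = sqrt(2*dP/rho)
v = sqrt(2*47448/1160)
v = sqrt(81.806897)
v = 9.04 m/s


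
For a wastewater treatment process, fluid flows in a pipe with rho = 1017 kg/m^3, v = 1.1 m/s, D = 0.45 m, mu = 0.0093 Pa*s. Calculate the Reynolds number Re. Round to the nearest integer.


Re = rho * v * D / mu
Re = 1017 * 1.1 * 0.45 / 0.0093
Re = 503.415 / 0.0093
Re = 54131


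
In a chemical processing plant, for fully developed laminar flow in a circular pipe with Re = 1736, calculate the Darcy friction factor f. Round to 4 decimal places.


f = 64 / Re
f = 64 / 1736
f = 0.0369


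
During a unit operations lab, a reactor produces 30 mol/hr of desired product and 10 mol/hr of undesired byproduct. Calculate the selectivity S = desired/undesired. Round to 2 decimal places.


S = desired product rate / undesired product rate
S = 30 / 10
S = 3.00


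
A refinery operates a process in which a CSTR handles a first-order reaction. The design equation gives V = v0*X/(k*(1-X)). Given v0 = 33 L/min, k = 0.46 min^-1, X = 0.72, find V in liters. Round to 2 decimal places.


V = v0 * X / (k * (1 - X))
V = 33 * 0.72 / (0.46 * (1 - 0.72))
V = 23.76 / (0.46 * 0.28)
V = 23.76 / 0.1288
V = 184.47 L


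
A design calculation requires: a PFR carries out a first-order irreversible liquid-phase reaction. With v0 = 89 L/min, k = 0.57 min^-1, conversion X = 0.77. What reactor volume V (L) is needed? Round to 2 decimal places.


V = (v0/k) * ln(1/(1-X))
V = (89/0.57) * ln(1/(1-0.77))
V = 156.140351 * ln(4.347826)
V = 156.140351 * 1.469676
V = 229.48 L


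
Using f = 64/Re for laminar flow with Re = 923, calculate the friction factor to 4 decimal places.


f = 64 / Re
f = 64 / 923
f = 0.0693


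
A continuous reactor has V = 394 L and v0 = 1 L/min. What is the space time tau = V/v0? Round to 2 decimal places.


tau = V / v0
tau = 394 / 1
tau = 394.00 min


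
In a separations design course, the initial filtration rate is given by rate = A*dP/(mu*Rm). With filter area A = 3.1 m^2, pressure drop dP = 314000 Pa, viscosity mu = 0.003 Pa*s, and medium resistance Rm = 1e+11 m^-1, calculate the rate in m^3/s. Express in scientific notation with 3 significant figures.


rate = A * dP / (mu * Rm)
rate = 3.1 * 314000 / (0.003 * 1e+11)
rate = 973400.0 / 3.000e+08
rate = 3.24e-03 m^3/s


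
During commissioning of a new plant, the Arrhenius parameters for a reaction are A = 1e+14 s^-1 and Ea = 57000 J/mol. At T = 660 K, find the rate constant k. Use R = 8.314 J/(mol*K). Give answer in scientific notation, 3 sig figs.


k = A * exp(-Ea/(R*T))
k = 1e+14 * exp(-57000 / (8.314 * 660))
k = 1e+14 * exp(-10.387736)
k = 3.08e+09


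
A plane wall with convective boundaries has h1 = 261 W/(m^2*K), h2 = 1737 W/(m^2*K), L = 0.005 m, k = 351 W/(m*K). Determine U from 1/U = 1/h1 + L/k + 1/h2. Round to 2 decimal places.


1/U = 1/h1 + L/k + 1/h2
1/U = 1/261 + 0.005/351 + 1/1737
1/U = 0.0038314176 + 1.4245e-05 + 0.0005757052
1/U = 0.0044213678
U = 226.17 W/(m^2*K)


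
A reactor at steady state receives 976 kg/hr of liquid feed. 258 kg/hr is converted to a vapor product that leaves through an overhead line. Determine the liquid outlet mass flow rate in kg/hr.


Steady-state mass balance on the main outlet: F_out = F_in - F_removed
F_out = 976 - 258
F_out = 718 kg/hr


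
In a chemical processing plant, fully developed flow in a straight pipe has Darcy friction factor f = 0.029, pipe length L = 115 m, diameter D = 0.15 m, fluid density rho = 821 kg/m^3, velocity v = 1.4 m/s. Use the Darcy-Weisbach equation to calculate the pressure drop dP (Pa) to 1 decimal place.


dP = f * (L/D) * (rho*v^2/2)
dP = 0.029 * (115/0.15) * (821*1.4^2/2)
L/D = 766.66666667
rho*v^2/2 = 821*1.96/2 = 804.58
dP = 0.029 * 766.66666667 * 804.58
dP = 17888.5 Pa


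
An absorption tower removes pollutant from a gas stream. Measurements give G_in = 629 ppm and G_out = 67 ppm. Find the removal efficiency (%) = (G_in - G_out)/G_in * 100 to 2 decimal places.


Efficiency = (G_in - G_out) / G_in * 100%
Efficiency = (629 - 67) / 629 * 100
Efficiency = 562 / 629 * 100
Efficiency = 89.35%


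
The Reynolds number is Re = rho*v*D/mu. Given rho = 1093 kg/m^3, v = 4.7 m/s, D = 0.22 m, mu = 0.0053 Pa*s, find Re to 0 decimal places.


Re = rho * v * D / mu
Re = 1093 * 4.7 * 0.22 / 0.0053
Re = 1130.162 / 0.0053
Re = 213238


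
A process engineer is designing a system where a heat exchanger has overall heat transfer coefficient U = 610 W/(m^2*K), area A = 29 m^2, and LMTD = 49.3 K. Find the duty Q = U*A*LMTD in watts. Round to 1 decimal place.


Q = U * A * LMTD
Q = 610 * 29 * 49.3
Q = 872117.0 W


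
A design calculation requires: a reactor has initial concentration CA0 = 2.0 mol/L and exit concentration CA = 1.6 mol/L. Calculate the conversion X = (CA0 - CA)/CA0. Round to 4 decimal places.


X = (CA0 - CA) / CA0
X = (2.0 - 1.6) / 2.0
X = 0.4 / 2.0
X = 0.2000


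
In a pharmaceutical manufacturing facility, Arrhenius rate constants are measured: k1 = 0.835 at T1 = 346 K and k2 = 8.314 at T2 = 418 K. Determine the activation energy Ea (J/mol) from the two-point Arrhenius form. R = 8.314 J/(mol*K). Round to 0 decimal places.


Ea = R * ln(k2/k1) / (1/T1 - 1/T2)
ln(k2/k1) = ln(8.314/0.835) = 2.2982644
1/T1 - 1/T2 = 1/346 - 1/418 = 0.000497828913
Ea = 8.314 * 2.2982644 / 0.000497828913
Ea = 38382 J/mol


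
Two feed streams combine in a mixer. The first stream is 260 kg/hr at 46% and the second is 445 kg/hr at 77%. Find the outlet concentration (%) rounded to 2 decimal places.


Mass balance on solute: F1*x1 + F2*x2 = F3*x3
F3 = F1 + F2 = 260 + 445 = 705 kg/hr
x3 = (F1*x1 + F2*x2)/F3
x3 = (260*0.46 + 445*0.77) / 705
x3 = 65.57%


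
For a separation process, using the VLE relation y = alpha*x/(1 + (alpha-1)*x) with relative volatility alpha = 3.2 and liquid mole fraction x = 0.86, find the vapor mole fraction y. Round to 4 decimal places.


y = alpha*x / (1 + (alpha-1)*x)
y = 3.2*0.86 / (1 + (3.2-1)*0.86)
y = 2.752 / (1 + 1.892)
y = 2.752 / 2.892
y = 0.9516


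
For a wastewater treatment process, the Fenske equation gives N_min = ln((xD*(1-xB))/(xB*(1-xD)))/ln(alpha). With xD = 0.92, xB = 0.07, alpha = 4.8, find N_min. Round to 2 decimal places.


N_min = ln((xD*(1-xB))/(xB*(1-xD))) / ln(alpha)
Numerator inside ln: 0.8556 / 0.0056 = 152.785714
ln(152.785714) = 5.029036
ln(alpha) = ln(4.8) = 1.568616
N_min = 5.029036 / 1.568616 = 3.21


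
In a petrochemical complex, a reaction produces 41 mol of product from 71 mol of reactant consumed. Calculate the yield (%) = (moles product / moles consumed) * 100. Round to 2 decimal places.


Yield = (moles product / moles consumed) * 100%
Yield = (41 / 71) * 100
Yield = 0.5775 * 100
Yield = 57.75%


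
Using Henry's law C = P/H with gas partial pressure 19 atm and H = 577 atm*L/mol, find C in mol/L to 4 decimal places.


C = P / H
C = 19 / 577
C = 0.0329 mol/L


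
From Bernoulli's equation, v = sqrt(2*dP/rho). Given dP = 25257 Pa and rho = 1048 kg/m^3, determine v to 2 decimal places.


v = sqrt(2*dP/rho)
v = sqrt(2*25257/1048)
v = sqrt(48.200382)
v = 6.94 m/s


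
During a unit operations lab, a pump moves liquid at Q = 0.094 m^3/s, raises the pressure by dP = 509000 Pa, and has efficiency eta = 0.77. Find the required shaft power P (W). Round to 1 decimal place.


P = Q * dP / eta
P = 0.094 * 509000 / 0.77
P = 47846.0 / 0.77
P = 62137.7 W


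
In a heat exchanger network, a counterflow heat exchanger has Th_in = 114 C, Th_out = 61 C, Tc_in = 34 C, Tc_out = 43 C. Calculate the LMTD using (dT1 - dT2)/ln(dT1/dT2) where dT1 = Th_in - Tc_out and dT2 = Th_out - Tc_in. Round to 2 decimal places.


dT1 = Th_in - Tc_out = 114 - 43 = 71
dT2 = Th_out - Tc_in = 61 - 34 = 27
LMTD = (dT1 - dT2) / ln(dT1/dT2)
LMTD = (71 - 27) / ln(71/27)
LMTD = 45.51 K


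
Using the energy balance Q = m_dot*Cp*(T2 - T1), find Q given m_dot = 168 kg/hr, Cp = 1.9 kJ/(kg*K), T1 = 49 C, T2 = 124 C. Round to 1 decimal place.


Q = m_dot * Cp * (T2 - T1)
Q = 168 * 1.9 * (124 - 49)
Q = 168 * 1.9 * 75
Q = 23940.0 kJ/hr


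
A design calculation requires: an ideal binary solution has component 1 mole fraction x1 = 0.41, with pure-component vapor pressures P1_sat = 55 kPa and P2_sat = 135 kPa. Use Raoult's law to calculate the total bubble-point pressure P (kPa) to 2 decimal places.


P = x1*P1_sat + x2*P2_sat
x2 = 1 - x1 = 1 - 0.41 = 0.59
P = 0.41*55 + 0.59*135
P = 22.55 + 79.65
P = 102.20 kPa


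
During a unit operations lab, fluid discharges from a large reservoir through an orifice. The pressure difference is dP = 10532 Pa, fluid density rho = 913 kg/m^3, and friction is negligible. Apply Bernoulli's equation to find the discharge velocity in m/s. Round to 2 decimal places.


v = sqrt(2*dP/rho)
v = sqrt(2*10532/913)
v = sqrt(23.071194)
v = 4.80 m/s


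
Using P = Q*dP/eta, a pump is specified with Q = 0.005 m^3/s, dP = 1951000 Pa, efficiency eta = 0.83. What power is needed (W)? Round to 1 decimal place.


P = Q * dP / eta
P = 0.005 * 1951000 / 0.83
P = 9755.0 / 0.83
P = 11753.0 W


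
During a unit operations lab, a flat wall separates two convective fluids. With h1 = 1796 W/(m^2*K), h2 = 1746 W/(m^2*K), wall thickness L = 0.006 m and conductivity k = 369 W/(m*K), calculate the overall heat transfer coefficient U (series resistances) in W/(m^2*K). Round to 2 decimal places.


1/U = 1/h1 + L/k + 1/h2
1/U = 1/1796 + 0.006/369 + 1/1746
1/U = 0.0005567929 + 1.62602e-05 + 0.0005727377
1/U = 0.0011457908
U = 872.76 W/(m^2*K)


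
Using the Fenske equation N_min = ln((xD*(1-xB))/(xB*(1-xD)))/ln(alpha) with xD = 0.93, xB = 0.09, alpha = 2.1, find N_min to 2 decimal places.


N_min = ln((xD*(1-xB))/(xB*(1-xD))) / ln(alpha)
Numerator inside ln: 0.8463 / 0.0063 = 134.333333
ln(134.333333) = 4.900324
ln(alpha) = ln(2.1) = 0.741937
N_min = 4.900324 / 0.741937 = 6.60


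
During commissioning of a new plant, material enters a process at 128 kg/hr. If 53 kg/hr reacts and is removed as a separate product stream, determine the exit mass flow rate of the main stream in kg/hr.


Steady-state mass balance on the main outlet: F_out = F_in - F_removed
F_out = 128 - 53
F_out = 75 kg/hr


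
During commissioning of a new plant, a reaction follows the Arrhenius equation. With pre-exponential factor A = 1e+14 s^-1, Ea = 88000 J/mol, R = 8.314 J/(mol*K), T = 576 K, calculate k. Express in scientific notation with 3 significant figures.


k = A * exp(-Ea/(R*T))
k = 1e+14 * exp(-88000 / (8.314 * 576))
k = 1e+14 * exp(-18.375966)
k = 1.05e+06


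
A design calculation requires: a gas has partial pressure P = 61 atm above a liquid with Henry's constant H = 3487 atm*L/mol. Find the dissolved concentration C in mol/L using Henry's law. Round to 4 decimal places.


C = P / H
C = 61 / 3487
C = 0.0175 mol/L


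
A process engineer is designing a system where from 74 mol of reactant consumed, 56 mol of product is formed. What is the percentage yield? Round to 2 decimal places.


Yield = (moles product / moles consumed) * 100%
Yield = (56 / 74) * 100
Yield = 0.7568 * 100
Yield = 75.68%


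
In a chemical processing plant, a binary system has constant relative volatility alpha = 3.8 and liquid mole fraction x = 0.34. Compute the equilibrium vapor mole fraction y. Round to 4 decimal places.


y = alpha*x / (1 + (alpha-1)*x)
y = 3.8*0.34 / (1 + (3.8-1)*0.34)
y = 1.292 / (1 + 0.952)
y = 1.292 / 1.952
y = 0.6619


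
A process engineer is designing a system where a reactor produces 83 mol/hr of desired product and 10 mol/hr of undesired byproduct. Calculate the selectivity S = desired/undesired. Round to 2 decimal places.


S = desired product rate / undesired product rate
S = 83 / 10
S = 8.30


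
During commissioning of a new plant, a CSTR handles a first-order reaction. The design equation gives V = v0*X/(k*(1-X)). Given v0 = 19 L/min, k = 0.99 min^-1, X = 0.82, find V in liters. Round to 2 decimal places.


V = v0 * X / (k * (1 - X))
V = 19 * 0.82 / (0.99 * (1 - 0.82))
V = 15.58 / (0.99 * 0.18)
V = 15.58 / 0.1782
V = 87.43 L


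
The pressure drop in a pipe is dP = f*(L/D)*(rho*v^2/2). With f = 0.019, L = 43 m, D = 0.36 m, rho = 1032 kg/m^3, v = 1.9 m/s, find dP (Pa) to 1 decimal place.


dP = f * (L/D) * (rho*v^2/2)
dP = 0.019 * (43/0.36) * (1032*1.9^2/2)
L/D = 119.44444444
rho*v^2/2 = 1032*3.61/2 = 1862.76
dP = 0.019 * 119.44444444 * 1862.76
dP = 4227.4 Pa


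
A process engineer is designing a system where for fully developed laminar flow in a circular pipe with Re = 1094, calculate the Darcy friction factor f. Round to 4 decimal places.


f = 64 / Re
f = 64 / 1094
f = 0.0585


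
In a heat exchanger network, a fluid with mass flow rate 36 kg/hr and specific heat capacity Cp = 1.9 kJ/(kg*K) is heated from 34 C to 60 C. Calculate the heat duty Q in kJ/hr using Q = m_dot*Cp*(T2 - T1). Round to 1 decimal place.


Q = m_dot * Cp * (T2 - T1)
Q = 36 * 1.9 * (60 - 34)
Q = 36 * 1.9 * 26
Q = 1778.4 kJ/hr


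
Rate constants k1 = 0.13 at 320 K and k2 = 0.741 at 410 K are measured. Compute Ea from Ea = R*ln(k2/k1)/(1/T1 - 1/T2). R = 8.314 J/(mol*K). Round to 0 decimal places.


Ea = R * ln(k2/k1) / (1/T1 - 1/T2)
ln(k2/k1) = ln(0.741/0.13) = 1.7404662
1/T1 - 1/T2 = 1/320 - 1/410 = 0.00068597561
Ea = 8.314 * 1.7404662 / 0.00068597561
Ea = 21094 J/mol


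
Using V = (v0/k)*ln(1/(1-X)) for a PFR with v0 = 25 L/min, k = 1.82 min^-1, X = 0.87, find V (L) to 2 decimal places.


V = (v0/k) * ln(1/(1-X))
V = (25/1.82) * ln(1/(1-0.87))
V = 13.736264 * ln(7.692308)
V = 13.736264 * 2.040221
V = 28.03 L


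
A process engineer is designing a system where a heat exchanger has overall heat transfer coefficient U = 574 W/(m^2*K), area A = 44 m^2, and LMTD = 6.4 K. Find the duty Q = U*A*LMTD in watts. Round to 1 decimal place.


Q = U * A * LMTD
Q = 574 * 44 * 6.4
Q = 161638.4 W


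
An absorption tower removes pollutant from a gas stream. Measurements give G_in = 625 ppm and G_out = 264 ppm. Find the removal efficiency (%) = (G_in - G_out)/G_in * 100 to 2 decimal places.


Efficiency = (G_in - G_out) / G_in * 100%
Efficiency = (625 - 264) / 625 * 100
Efficiency = 361 / 625 * 100
Efficiency = 57.76%


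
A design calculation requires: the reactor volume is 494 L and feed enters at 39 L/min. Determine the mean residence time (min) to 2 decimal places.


tau = V / v0
tau = 494 / 39
tau = 12.67 min


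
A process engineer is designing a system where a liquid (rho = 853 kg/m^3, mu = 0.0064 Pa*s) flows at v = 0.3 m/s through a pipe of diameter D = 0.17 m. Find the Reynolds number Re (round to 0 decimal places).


Re = rho * v * D / mu
Re = 853 * 0.3 * 0.17 / 0.0064
Re = 43.503 / 0.0064
Re = 6797


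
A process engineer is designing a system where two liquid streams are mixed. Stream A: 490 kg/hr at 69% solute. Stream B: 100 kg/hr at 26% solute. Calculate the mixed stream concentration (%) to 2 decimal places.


Mass balance on solute: F1*x1 + F2*x2 = F3*x3
F3 = F1 + F2 = 490 + 100 = 590 kg/hr
x3 = (F1*x1 + F2*x2)/F3
x3 = (490*0.69 + 100*0.26) / 590
x3 = 61.71%


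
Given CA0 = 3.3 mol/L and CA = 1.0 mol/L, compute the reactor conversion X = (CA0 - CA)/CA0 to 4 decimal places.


X = (CA0 - CA) / CA0
X = (3.3 - 1.0) / 3.3
X = 2.3 / 3.3
X = 0.6970


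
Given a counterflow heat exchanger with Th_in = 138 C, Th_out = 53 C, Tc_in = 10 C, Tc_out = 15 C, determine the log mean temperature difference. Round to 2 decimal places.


dT1 = Th_in - Tc_out = 138 - 15 = 123
dT2 = Th_out - Tc_in = 53 - 10 = 43
LMTD = (dT1 - dT2) / ln(dT1/dT2)
LMTD = (123 - 43) / ln(123/43)
LMTD = 76.12 K


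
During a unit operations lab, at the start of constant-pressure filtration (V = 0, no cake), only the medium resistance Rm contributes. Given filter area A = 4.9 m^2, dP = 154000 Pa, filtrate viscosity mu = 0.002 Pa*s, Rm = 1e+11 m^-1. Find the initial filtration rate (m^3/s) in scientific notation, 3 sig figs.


rate = A * dP / (mu * Rm)
rate = 4.9 * 154000 / (0.002 * 1e+11)
rate = 754600.0 / 2.000e+08
rate = 3.77e-03 m^3/s


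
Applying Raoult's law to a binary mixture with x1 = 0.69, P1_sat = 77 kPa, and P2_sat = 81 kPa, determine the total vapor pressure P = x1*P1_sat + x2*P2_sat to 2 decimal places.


P = x1*P1_sat + x2*P2_sat
x2 = 1 - x1 = 1 - 0.69 = 0.31
P = 0.69*77 + 0.31*81
P = 53.13 + 25.11
P = 78.24 kPa


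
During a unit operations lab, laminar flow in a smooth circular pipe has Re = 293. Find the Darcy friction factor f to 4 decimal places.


f = 64 / Re
f = 64 / 293
f = 0.2184


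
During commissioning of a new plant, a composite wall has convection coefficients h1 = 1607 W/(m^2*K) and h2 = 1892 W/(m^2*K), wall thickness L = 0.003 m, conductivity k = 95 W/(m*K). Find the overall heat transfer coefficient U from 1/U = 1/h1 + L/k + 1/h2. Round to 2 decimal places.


1/U = 1/h1 + L/k + 1/h2
1/U = 1/1607 + 0.003/95 + 1/1892
1/U = 0.0006222775 + 3.15789e-05 + 0.0005285412
1/U = 0.0011823976
U = 845.74 W/(m^2*K)


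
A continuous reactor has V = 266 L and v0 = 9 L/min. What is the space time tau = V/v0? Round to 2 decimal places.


tau = V / v0
tau = 266 / 9
tau = 29.56 min


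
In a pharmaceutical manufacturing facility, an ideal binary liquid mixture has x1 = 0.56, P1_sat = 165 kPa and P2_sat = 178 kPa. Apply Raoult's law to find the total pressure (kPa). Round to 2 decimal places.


P = x1*P1_sat + x2*P2_sat
x2 = 1 - x1 = 1 - 0.56 = 0.44
P = 0.56*165 + 0.44*178
P = 92.4 + 78.32
P = 170.72 kPa


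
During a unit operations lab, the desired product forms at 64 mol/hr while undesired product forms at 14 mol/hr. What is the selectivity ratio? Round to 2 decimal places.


S = desired product rate / undesired product rate
S = 64 / 14
S = 4.57


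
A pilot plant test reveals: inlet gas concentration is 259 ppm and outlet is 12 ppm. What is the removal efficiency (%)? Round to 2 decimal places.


Efficiency = (G_in - G_out) / G_in * 100%
Efficiency = (259 - 12) / 259 * 100
Efficiency = 247 / 259 * 100
Efficiency = 95.37%


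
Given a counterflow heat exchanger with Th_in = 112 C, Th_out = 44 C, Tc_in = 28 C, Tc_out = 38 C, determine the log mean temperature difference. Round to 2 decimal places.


dT1 = Th_in - Tc_out = 112 - 38 = 74
dT2 = Th_out - Tc_in = 44 - 28 = 16
LMTD = (dT1 - dT2) / ln(dT1/dT2)
LMTD = (74 - 16) / ln(74/16)
LMTD = 37.87 K


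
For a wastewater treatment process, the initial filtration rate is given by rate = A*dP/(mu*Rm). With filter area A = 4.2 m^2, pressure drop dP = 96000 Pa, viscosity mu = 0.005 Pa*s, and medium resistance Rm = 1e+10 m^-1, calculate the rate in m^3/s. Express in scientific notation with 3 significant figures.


rate = A * dP / (mu * Rm)
rate = 4.2 * 96000 / (0.005 * 1e+10)
rate = 403200.0 / 5.000e+07
rate = 8.06e-03 m^3/s


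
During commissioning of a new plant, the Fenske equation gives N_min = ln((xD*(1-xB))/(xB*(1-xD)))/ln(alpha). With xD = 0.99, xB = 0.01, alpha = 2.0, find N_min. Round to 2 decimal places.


N_min = ln((xD*(1-xB))/(xB*(1-xD))) / ln(alpha)
Numerator inside ln: 0.9801 / 0.0001 = 9801.0
ln(9801.0) = 9.19024
ln(alpha) = ln(2.0) = 0.693147
N_min = 9.19024 / 0.693147 = 13.26


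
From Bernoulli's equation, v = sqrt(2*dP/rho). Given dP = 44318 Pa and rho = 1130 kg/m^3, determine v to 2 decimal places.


v = sqrt(2*dP/rho)
v = sqrt(2*44318/1130)
v = sqrt(78.438938)
v = 8.86 m/s


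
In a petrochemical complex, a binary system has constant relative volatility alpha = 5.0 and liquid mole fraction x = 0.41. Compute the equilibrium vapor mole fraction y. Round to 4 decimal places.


y = alpha*x / (1 + (alpha-1)*x)
y = 5.0*0.41 / (1 + (5.0-1)*0.41)
y = 2.05 / (1 + 1.64)
y = 2.05 / 2.64
y = 0.7765


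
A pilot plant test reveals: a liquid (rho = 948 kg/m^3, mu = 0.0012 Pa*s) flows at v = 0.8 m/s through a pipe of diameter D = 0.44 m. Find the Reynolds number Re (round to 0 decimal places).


Re = rho * v * D / mu
Re = 948 * 0.8 * 0.44 / 0.0012
Re = 333.696 / 0.0012
Re = 278080


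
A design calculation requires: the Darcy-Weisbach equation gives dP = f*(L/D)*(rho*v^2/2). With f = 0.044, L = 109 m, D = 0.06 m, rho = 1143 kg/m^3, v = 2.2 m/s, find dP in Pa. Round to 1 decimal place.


dP = f * (L/D) * (rho*v^2/2)
dP = 0.044 * (109/0.06) * (1143*2.2^2/2)
L/D = 1816.66666667
rho*v^2/2 = 1143*4.84/2 = 2766.06
dP = 0.044 * 1816.66666667 * 2766.06
dP = 221100.4 Pa


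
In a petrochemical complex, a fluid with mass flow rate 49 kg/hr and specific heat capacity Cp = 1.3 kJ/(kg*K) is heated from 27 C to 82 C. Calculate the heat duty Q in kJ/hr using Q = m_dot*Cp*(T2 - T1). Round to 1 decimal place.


Q = m_dot * Cp * (T2 - T1)
Q = 49 * 1.3 * (82 - 27)
Q = 49 * 1.3 * 55
Q = 3503.5 kJ/hr


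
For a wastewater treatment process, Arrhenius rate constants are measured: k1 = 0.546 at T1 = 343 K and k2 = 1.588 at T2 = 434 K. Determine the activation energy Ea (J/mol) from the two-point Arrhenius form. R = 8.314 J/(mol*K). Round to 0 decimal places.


Ea = R * ln(k2/k1) / (1/T1 - 1/T2)
ln(k2/k1) = ln(1.588/0.546) = 1.0676117
1/T1 - 1/T2 = 1/343 - 1/434 = 0.00061130443
Ea = 8.314 * 1.0676117 / 0.00061130443
Ea = 14520 J/mol


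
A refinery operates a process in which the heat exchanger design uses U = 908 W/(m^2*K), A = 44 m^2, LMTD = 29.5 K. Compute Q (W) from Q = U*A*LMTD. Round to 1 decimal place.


Q = U * A * LMTD
Q = 908 * 44 * 29.5
Q = 1178584.0 W


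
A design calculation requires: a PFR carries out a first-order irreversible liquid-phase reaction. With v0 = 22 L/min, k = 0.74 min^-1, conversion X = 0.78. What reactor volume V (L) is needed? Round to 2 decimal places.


V = (v0/k) * ln(1/(1-X))
V = (22/0.74) * ln(1/(1-0.78))
V = 29.72973 * ln(4.545455)
V = 29.72973 * 1.514128
V = 45.01 L


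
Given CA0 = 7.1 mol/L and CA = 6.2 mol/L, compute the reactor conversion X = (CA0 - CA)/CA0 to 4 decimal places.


X = (CA0 - CA) / CA0
X = (7.1 - 6.2) / 7.1
X = 0.9 / 7.1
X = 0.1268


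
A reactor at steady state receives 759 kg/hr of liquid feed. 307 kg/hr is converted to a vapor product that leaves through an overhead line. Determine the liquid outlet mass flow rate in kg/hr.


Steady-state mass balance on the main outlet: F_out = F_in - F_removed
F_out = 759 - 307
F_out = 452 kg/hr


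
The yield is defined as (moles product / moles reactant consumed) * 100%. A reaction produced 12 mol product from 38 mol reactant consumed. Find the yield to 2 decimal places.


Yield = (moles product / moles consumed) * 100%
Yield = (12 / 38) * 100
Yield = 0.3158 * 100
Yield = 31.58%


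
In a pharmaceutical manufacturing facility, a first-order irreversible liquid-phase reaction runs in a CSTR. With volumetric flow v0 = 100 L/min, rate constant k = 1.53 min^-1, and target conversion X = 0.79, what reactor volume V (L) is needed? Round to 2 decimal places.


V = v0 * X / (k * (1 - X))
V = 100 * 0.79 / (1.53 * (1 - 0.79))
V = 79.0 / (1.53 * 0.21)
V = 79.0 / 0.3213
V = 245.88 L


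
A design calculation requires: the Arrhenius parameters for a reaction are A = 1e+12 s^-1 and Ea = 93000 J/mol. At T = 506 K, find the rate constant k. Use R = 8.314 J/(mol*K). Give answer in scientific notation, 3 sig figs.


k = A * exp(-Ea/(R*T))
k = 1e+12 * exp(-93000 / (8.314 * 506))
k = 1e+12 * exp(-22.106623)
k = 2.51e+02


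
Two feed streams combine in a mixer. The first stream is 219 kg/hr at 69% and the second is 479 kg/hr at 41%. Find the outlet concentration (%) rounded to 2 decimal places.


Mass balance on solute: F1*x1 + F2*x2 = F3*x3
F3 = F1 + F2 = 219 + 479 = 698 kg/hr
x3 = (F1*x1 + F2*x2)/F3
x3 = (219*0.69 + 479*0.41) / 698
x3 = 49.79%


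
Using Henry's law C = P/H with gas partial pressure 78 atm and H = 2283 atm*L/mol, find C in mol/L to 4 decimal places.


C = P / H
C = 78 / 2283
C = 0.0342 mol/L


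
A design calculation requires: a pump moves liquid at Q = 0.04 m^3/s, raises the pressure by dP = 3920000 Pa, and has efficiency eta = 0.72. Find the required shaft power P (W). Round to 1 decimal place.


P = Q * dP / eta
P = 0.04 * 3920000 / 0.72
P = 156800.0 / 0.72
P = 217777.8 W


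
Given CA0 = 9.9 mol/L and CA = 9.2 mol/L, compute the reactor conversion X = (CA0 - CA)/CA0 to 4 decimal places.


X = (CA0 - CA) / CA0
X = (9.9 - 9.2) / 9.9
X = 0.7 / 9.9
X = 0.0707


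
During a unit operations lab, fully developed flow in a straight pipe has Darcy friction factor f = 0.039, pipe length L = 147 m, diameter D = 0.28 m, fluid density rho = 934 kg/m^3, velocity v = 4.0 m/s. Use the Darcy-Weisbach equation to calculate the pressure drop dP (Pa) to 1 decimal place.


dP = f * (L/D) * (rho*v^2/2)
dP = 0.039 * (147/0.28) * (934*4.0^2/2)
L/D = 525.0
rho*v^2/2 = 934*16.0/2 = 7472.0
dP = 0.039 * 525.0 * 7472.0
dP = 152989.2 Pa
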